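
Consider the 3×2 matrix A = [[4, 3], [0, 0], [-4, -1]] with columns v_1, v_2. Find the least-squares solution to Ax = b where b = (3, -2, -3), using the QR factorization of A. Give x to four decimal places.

v_1 = (4, 0, -4); ‖v_1‖ = 5.6569, so e_1 = (0.7071, 0.0000, -0.7071).
e_1·v_2 = 0.7071·3 + 0.0000·0 + (-0.7071)·(-1) = 2.8284.
u_2 = v_2 − 2.8284·e_1 = (1.0000, 0.0000, 1.0000).
‖u_2‖ = 1.4142, so e_2 = (0.7071, 0.0000, 0.7071).
Qᵀb = (4.2426, 0.0000).
Back-substitute: x_2 = 0.0000/1.4142 = 0.0000.
x_1 = (4.2426 − 2.8284·0.0000)/5.6569 = 0.7500.

x = (0.7500, 0.0000)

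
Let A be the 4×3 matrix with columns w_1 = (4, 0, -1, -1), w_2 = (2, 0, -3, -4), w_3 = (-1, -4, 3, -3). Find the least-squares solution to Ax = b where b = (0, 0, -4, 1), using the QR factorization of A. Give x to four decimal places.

w_1 = (4, 0, -1, -1); ‖w_1‖ = 4.2426, so e_1 = (0.9428, 0.0000, -0.2357, -0.2357).
e_1·w_2 = 0.9428·2 + 0.0000·0 + (-0.2357)·(-3) + (-0.2357)·(-4) = 3.5355.
u_2 = w_2 − 3.5355·e_1 = (-1.3333, 0.0000, -2.1667, -3.1667).
‖u_2‖ = 4.0620, so e_2 = (-0.3282, 0.0000, -0.5334, -0.7796).
e_1·w_3 = 0.9428·(-1) + 0.0000·(-4) + (-0.2357)·3 + (-0.2357)·(-3) = -0.9428; e_2·w_3 = (-0.3282)·(-1) + 0.0000·(-4) + (-0.5334)·3 + (-0.7796)·(-3) = 1.0668.
u_3 = w_3 + 0.9428·e_1 − 1.0668·e_2 = (0.2391, -4.0000, 3.3468, -2.3906).
‖u_3‖ = 5.7422, so e_3 = (0.0416, -0.6966, 0.5828, -0.4163).
Qᵀb = (0.7071, 1.3540, -2.7477).
Back-substitute: x_3 = -2.7477/5.7422 = -0.4785.
x_2 = (1.3540 − 1.0668·(-0.4785))/4.0620 = 0.4590.
x_1 = (0.7071 − 3.5355·0.4590 + 0.9428·(-0.4785))/4.2426 = -0.3222.

x = (-0.3222, 0.4590, -0.4785)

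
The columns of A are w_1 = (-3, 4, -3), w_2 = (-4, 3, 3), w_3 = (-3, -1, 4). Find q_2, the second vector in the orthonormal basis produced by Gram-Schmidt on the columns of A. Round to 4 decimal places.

q_2 = (-0.5115, 0.2361, 0.8262)

w_1 = (-3, 4, -3); ‖w_1‖ = 5.8310, so q_1 = (-0.5145, 0.6860, -0.5145).
q_1·w_2 = (-0.5145)·(-4) + 0.6860·3 + (-0.5145)·3 = 2.5725.
u_2 = w_2 − 2.5725·q_1 = (-2.6765, 1.2353, 4.3235).
‖u_2‖ = 5.2328, so q_2 = (-0.5115, 0.2361, 0.8262).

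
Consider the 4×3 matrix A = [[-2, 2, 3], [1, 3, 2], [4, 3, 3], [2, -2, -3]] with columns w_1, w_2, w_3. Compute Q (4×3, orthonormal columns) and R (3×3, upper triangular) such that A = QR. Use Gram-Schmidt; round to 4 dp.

Q = [[-0.4000, 0.5221, 0.2596], [0.2000, 0.5548, -0.8076], [0.8000, 0.3834, 0.4615], [0.4000, -0.5221, -0.2596]], R = [[5.0000, 1.4000, 0.4000], [0.0000, 4.9031, 5.3926], [0.0000, 0.0000, 1.3268]]

w_1 = (-2, 1, 4, 2); ‖w_1‖ = 5.0000, so e_1 = (-0.4000, 0.2000, 0.8000, 0.4000).
e_1·w_2 = (-0.4000)·2 + 0.2000·3 + 0.8000·3 + 0.4000·(-2) = 1.4000.
u_2 = w_2 − 1.4000·e_1 = (2.5600, 2.7200, 1.8800, -2.5600).
‖u_2‖ = 4.9031, so e_2 = (0.5221, 0.5548, 0.3834, -0.5221).
e_1·w_3 = (-0.4000)·3 + 0.2000·2 + 0.8000·3 + 0.4000·(-3) = 0.4000; e_2·w_3 = 0.5221·3 + 0.5548·2 + 0.3834·3 + (-0.5221)·(-3) = 5.3926.
u_3 = w_3 − 0.4000·e_1 − 5.3926·e_2 = (0.3444, -1.0715, 0.6123, -0.3444).
‖u_3‖ = 1.3268, so e_3 = (0.2596, -0.8076, 0.4615, -0.2596).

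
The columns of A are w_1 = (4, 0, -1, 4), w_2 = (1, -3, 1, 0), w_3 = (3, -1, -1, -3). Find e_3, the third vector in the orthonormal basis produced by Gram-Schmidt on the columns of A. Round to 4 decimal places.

e_3 = (0.6146, 0.0886, -0.3489, -0.7019)

e_1 = w_1/‖w_1‖ = (4, 0, -1, 4)/5.7446 = (0.6963, 0.0000, -0.1741, 0.6963).
r_{12} = e_1·w_2 = 0.5222.
u_2 = w_2 − 0.5222·e_1 = (0.6364, -3.0000, 1.0909, -0.3636).
‖u_2‖ = 3.2753, so e_2 = (0.1943, -0.9160, 0.3331, -0.1110).
r_{13} = e_1·w_3 = 0.1741; r_{23} = e_2·w_3 = 1.4988.
u_3 = w_3 − 0.1741·e_1 − 1.4988·e_2 = (2.5876, 0.3729, -1.4689, -2.9548).
‖u_3‖ = 4.2099, so e_3 = (0.6146, 0.0886, -0.3489, -0.7019).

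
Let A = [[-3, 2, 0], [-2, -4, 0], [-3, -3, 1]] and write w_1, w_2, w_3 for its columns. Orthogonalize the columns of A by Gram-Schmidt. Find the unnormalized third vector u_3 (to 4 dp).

q_1 = w_1/‖w_1‖ = (-3, -2, -3)/4.6904 = (-0.6396, -0.4264, -0.6396).
r_{12} = q_1·w_2 = 2.3452.
u_2 = w_2 − 2.3452·q_1 = (3.5000, -3.0000, -1.5000).
‖u_2‖ = 4.8477, so q_2 = (0.7220, -0.6189, -0.3094).
r_{13} = q_1·w_3 = -0.6396; r_{23} = q_2·w_3 = -0.3094.
u_3 = w_3 + 0.6396·q_1 + 0.3094·q_2 = (-0.1857, -0.4642, 0.4952).

u_3 = (-0.1857, -0.4642, 0.4952)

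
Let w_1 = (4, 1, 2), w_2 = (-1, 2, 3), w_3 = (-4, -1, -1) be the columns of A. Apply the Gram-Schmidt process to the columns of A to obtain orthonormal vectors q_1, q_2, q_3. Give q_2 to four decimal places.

q_1 = w_1/‖w_1‖ = (4, 1, 2)/4.5826 = (0.8729, 0.2182, 0.4364).
r_{12} = q_1·w_2 = 0.8729.
u_2 = w_2 − 0.8729·q_1 = (-1.7619, 1.8095, 2.6190).
‖u_2‖ = 3.6384, so q_2 = (-0.4843, 0.4973, 0.7198).

q_2 = (-0.4843, 0.4973, 0.7198)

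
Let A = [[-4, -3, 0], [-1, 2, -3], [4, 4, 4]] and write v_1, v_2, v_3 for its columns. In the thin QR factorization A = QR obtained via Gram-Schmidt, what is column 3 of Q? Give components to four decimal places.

v_1 = (-4, -1, 4); ‖v_1‖ = 5.7446, so q_1 = (-0.6963, -0.1741, 0.6963).
q_1·v_2 = (-0.6963)·(-3) + (-0.1741)·2 + 0.6963·4 = 4.5260.
u_2 = v_2 − 4.5260·q_1 = (0.1515, 2.7879, 0.8485).
‖u_2‖ = 2.9181, so q_2 = (0.0519, 0.9554, 0.2908).
q_1·v_3 = (-0.6963)·0 + (-0.1741)·(-3) + 0.6963·4 = 3.3075; q_2·v_3 = 0.0519·0 + 0.9554·(-3) + 0.2908·4 = -1.7031.
u_3 = v_3 − 3.3075·q_1 + 1.7031·q_2 = (2.3915, -0.7972, 2.1922).
‖u_3‖ = 3.3407, so q_3 = (0.7159, -0.2386, 0.6562).

q_3 = (0.7159, -0.2386, 0.6562)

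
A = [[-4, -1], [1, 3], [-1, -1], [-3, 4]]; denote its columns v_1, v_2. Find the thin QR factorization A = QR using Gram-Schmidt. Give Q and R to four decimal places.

Q = [[-0.7698, -0.3099], [0.1925, 0.6126], [-0.1925, -0.2234], [-0.5774, 0.6919]], R = [[5.1962, -0.7698], [0.0000, 5.1388]]

v_1 = (-4, 1, -1, -3); ‖v_1‖ = 5.1962, so q_1 = (-0.7698, 0.1925, -0.1925, -0.5774).
q_1·v_2 = (-0.7698)·(-1) + 0.1925·3 + (-0.1925)·(-1) + (-0.5774)·4 = -0.7698.
u_2 = v_2 + 0.7698·q_1 = (-1.5926, 3.1481, -1.1481, 3.5556).
‖u_2‖ = 5.1388, so q_2 = (-0.3099, 0.6126, -0.2234, 0.6919).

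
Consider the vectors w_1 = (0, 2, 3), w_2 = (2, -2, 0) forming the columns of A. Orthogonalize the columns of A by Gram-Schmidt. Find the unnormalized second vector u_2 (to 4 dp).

u_2 = (2.0000, -1.3846, 0.9231)

w_1 = (0, 2, 3); ‖w_1‖ = 3.6056, so q_1 = (0.0000, 0.5547, 0.8321).
q_1·w_2 = 0.0000·2 + 0.5547·(-2) + 0.8321·0 = -1.1094.
u_2 = w_2 + 1.1094·q_1 = (2.0000, -1.3846, 0.9231).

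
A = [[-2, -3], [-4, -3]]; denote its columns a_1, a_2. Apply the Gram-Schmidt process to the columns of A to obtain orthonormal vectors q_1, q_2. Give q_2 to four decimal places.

q_2 = (-0.8944, 0.4472)

a_1 = (-2, -4); ‖a_1‖ = 4.4721, so q_1 = (-0.4472, -0.8944).
q_1·a_2 = (-0.4472)·(-3) + (-0.8944)·(-3) = 4.0249.
u_2 = a_2 − 4.0249·q_1 = (-1.2000, 0.6000).
‖u_2‖ = 1.3416, so q_2 = (-0.8944, 0.4472).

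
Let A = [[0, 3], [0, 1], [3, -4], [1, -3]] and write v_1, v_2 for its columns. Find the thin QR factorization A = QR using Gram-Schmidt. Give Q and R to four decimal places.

Q = [[0.0000, 0.8485], [0.0000, 0.2828], [0.9487, 0.1414], [0.3162, -0.4243]], R = [[3.1623, -4.7434], [0.0000, 3.5355]]

q_1 = v_1/‖v_1‖ = (0, 0, 3, 1)/3.1623 = (0.0000, 0.0000, 0.9487, 0.3162).
r_{12} = q_1·v_2 = -4.7434.
u_2 = v_2 + 4.7434·q_1 = (3.0000, 1.0000, 0.5000, -1.5000).
‖u_2‖ = 3.5355, so q_2 = (0.8485, 0.2828, 0.1414, -0.4243).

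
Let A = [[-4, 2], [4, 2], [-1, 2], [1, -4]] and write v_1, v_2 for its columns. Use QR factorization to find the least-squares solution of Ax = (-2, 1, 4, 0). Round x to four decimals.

e_1 = v_1/‖v_1‖ = (-4, 4, -1, 1)/5.8310 = (-0.6860, 0.6860, -0.1715, 0.1715).
r_{12} = e_1·v_2 = -1.0290.
u_2 = v_2 + 1.0290·e_1 = (1.2941, 2.7059, 1.8235, -3.8235).
‖u_2‖ = 5.1905, so e_2 = (0.2493, 0.5213, 0.3513, -0.7366).
Qᵀb = (1.3720, 1.4280).
Back-substitute: x_2 = 1.4280/5.1905 = 0.2751.
x_1 = (1.3720 + 1.0290·0.2751)/5.8310 = 0.2838.

x = (0.2838, 0.2751)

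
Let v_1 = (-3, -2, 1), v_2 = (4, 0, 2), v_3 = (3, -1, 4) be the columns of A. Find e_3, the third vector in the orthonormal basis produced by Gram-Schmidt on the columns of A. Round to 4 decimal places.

e_3 = (-0.2981, 0.7454, 0.5963)

v_1 = (-3, -2, 1); ‖v_1‖ = 3.7417, so e_1 = (-0.8018, -0.5345, 0.2673).
e_1·v_2 = (-0.8018)·4 + (-0.5345)·0 + 0.2673·2 = -2.6726.
u_2 = v_2 + 2.6726·e_1 = (1.8571, -1.4286, 2.7143).
‖u_2‖ = 3.5857, so e_2 = (0.5179, -0.3984, 0.7570).
e_1·v_3 = (-0.8018)·3 + (-0.5345)·(-1) + 0.2673·4 = -0.8018; e_2·v_3 = 0.5179·3 + (-0.3984)·(-1) + 0.7570·4 = 4.9801.
u_3 = v_3 + 0.8018·e_1 − 4.9801·e_2 = (-0.2222, 0.5556, 0.4444).
‖u_3‖ = 0.7454, so e_3 = (-0.2981, 0.7454, 0.5963).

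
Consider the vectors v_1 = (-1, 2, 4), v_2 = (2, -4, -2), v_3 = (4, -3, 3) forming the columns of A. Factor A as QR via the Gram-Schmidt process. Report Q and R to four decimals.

v_1 = (-1, 2, 4); ‖v_1‖ = 4.5826, so e_1 = (-0.2182, 0.4364, 0.8729).
e_1·v_2 = (-0.2182)·2 + 0.4364·(-4) + 0.8729·(-2) = -3.9279.
u_2 = v_2 + 3.9279·e_1 = (1.1429, -2.2857, 1.4286).
‖u_2‖ = 2.9277, so e_2 = (0.3904, -0.7807, 0.4880).
e_1·v_3 = (-0.2182)·4 + 0.4364·(-3) + 0.8729·3 = 0.4364; e_2·v_3 = 0.3904·4 + (-0.7807)·(-3) + 0.4880·3 = 5.3675.
u_3 = v_3 − 0.4364·e_1 − 5.3675·e_2 = (2.0000, 1.0000, 0.0000).
‖u_3‖ = 2.2361, so e_3 = (0.8944, 0.4472, 0.0000).

Q = [[-0.2182, 0.3904, 0.8944], [0.4364, -0.7807, 0.4472], [0.8729, 0.4880, 0.0000]], R = [[4.5826, -3.9279, 0.4364], [0.0000, 2.9277, 5.3675], [0.0000, 0.0000, 2.2361]]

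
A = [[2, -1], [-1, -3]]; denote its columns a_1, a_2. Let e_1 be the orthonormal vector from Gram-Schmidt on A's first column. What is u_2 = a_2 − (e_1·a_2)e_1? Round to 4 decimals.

e_1 = a_1/‖a_1‖ = (2, -1)/2.2361 = (0.8944, -0.4472).
r_{12} = e_1·a_2 = 0.4472.
u_2 = a_2 − 0.4472·e_1 = (-1.4000, -2.8000).

u_2 = (-1.4000, -2.8000)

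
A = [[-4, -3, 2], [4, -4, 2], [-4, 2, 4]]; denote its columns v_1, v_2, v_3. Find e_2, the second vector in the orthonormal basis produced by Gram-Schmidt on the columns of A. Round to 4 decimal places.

e_2 = (-0.7845, -0.5883, 0.1961)

v_1 = (-4, 4, -4); ‖v_1‖ = 6.9282, so e_1 = (-0.5774, 0.5774, -0.5774).
e_1·v_2 = (-0.5774)·(-3) + 0.5774·(-4) + (-0.5774)·2 = -1.7321.
u_2 = v_2 + 1.7321·e_1 = (-4.0000, -3.0000, 1.0000).
‖u_2‖ = 5.0990, so e_2 = (-0.7845, -0.5883, 0.1961).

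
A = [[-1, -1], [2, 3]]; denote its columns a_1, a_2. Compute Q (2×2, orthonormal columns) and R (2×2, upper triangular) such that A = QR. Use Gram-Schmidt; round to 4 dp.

Q = [[-0.4472, 0.8944], [0.8944, 0.4472]], R = [[2.2361, 3.1305], [0.0000, 0.4472]]

a_1 = (-1, 2); ‖a_1‖ = 2.2361, so e_1 = (-0.4472, 0.8944).
e_1·a_2 = (-0.4472)·(-1) + 0.8944·3 = 3.1305.
u_2 = a_2 − 3.1305·e_1 = (0.4000, 0.2000).
‖u_2‖ = 0.4472, so e_2 = (0.8944, 0.4472).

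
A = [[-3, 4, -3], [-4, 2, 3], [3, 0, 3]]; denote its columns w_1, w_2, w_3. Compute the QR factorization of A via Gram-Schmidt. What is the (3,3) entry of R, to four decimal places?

w_1 = (-3, -4, 3); ‖w_1‖ = 5.8310, so e_1 = (-0.5145, -0.6860, 0.5145).
e_1·w_2 = (-0.5145)·4 + (-0.6860)·2 + 0.5145·0 = -3.4300.
u_2 = w_2 + 3.4300·e_1 = (2.2353, -0.3529, 1.7647).
‖u_2‖ = 2.8697, so e_2 = (0.7789, -0.1230, 0.6149).
e_1·w_3 = (-0.5145)·(-3) + (-0.6860)·3 + 0.5145·3 = 1.0290; e_2·w_3 = 0.7789·(-3) + (-0.1230)·3 + 0.6149·3 = -0.8609.
u_3 = w_3 − 1.0290·e_1 + 0.8609·e_2 = (-1.8000, 3.6000, 3.0000).
r_{33} = ‖u_3‖ = 5.0200.

r_{33} = 5.0200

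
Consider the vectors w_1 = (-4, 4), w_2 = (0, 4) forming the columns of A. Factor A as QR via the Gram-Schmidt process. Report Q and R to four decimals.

e_1 = w_1/‖w_1‖ = (-4, 4)/5.6569 = (-0.7071, 0.7071).
r_{12} = e_1·w_2 = 2.8284.
u_2 = w_2 − 2.8284·e_1 = (2.0000, 2.0000).
‖u_2‖ = 2.8284, so e_2 = (0.7071, 0.7071).

Q = [[-0.7071, 0.7071], [0.7071, 0.7071]], R = [[5.6569, 2.8284], [0.0000, 2.8284]]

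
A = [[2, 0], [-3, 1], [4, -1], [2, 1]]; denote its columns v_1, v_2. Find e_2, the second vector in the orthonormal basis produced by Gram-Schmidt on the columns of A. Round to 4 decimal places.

v_1 = (2, -3, 4, 2); ‖v_1‖ = 5.7446, so e_1 = (0.3482, -0.5222, 0.6963, 0.3482).
e_1·v_2 = 0.3482·0 + (-0.5222)·1 + 0.6963·(-1) + 0.3482·1 = -0.8704.
u_2 = v_2 + 0.8704·e_1 = (0.3030, 0.5455, -0.3939, 1.3030).
‖u_2‖ = 1.4975, so e_2 = (0.2024, 0.3643, -0.2631, 0.8702).

e_2 = (0.2024, 0.3643, -0.2631, 0.8702)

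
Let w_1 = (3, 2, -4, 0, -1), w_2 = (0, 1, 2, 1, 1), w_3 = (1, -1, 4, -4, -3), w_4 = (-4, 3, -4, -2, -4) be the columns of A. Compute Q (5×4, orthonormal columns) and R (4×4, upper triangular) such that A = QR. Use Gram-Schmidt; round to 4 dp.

Q = [[0.5477, 0.3022, 0.4232, -0.6524], [0.3651, 0.6331, 0.0933, 0.6388], [-0.7303, 0.4604, 0.4878, -0.0731], [0.0000, 0.4317, -0.5738, -0.1056], [-0.1826, 0.3309, -0.4949, -0.3870]], R = [[5.4772, -1.2780, -2.1909, 2.5560], [0.0000, 2.3166, -1.2087, -3.3382], [0.0000, 0.0000, 6.0613, -0.2367], [0.0000, 0.0000, 0.0000, 6.5778]]

w_1 = (3, 2, -4, 0, -1); ‖w_1‖ = 5.4772, so e_1 = (0.5477, 0.3651, -0.7303, 0.0000, -0.1826).
e_1·w_2 = 0.5477·0 + 0.3651·1 + (-0.7303)·2 + 0.0000·1 + (-0.1826)·1 = -1.2780.
u_2 = w_2 + 1.2780·e_1 = (0.7000, 1.4667, 1.0667, 1.0000, 0.7667).
‖u_2‖ = 2.3166, so e_2 = (0.3022, 0.6331, 0.4604, 0.4317, 0.3309).
e_1·w_3 = 0.5477·1 + 0.3651·(-1) + (-0.7303)·4 + 0.0000·(-4) + (-0.1826)·(-3) = -2.1909; e_2·w_3 = 0.3022·1 + 0.6331·(-1) + 0.4604·4 + 0.4317·(-4) + 0.3309·(-3) = -1.2087.
u_3 = w_3 + 2.1909·e_1 + 1.2087·e_2 = (2.5652, 0.5652, 2.9565, -3.4783, -3.0000).
‖u_3‖ = 6.0613, so e_3 = (0.4232, 0.0933, 0.4878, -0.5738, -0.4949).
e_1·w_4 = 0.5477·(-4) + 0.3651·3 + (-0.7303)·(-4) + 0.0000·(-2) + (-0.1826)·(-4) = 2.5560; e_2·w_4 = 0.3022·(-4) + 0.6331·3 + 0.4604·(-4) + 0.4317·(-2) + 0.3309·(-4) = -3.3382; e_3·w_4 = 0.4232·(-4) + 0.0933·3 + 0.4878·(-4) + (-0.5738)·(-2) + (-0.4949)·(-4) = -0.2367.
u_4 = w_4 − 2.5560·e_1 + 3.3382·e_2 + 0.2367·e_3 = (-4.2911, 4.2022, -0.4808, -0.6948, -2.5457).
‖u_4‖ = 6.5778, so e_4 = (-0.6524, 0.6388, -0.0731, -0.1056, -0.3870).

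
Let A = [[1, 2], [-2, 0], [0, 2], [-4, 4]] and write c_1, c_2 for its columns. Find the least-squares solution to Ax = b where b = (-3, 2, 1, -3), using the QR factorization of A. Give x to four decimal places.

c_1 = (1, -2, 0, -4); ‖c_1‖ = 4.5826, so e_1 = (0.2182, -0.4364, 0.0000, -0.8729).
e_1·c_2 = 0.2182·2 + (-0.4364)·0 + 0.0000·2 + (-0.8729)·4 = -3.0551.
u_2 = c_2 + 3.0551·e_1 = (2.6667, -1.3333, 2.0000, 1.3333).
‖u_2‖ = 3.8297, so e_2 = (0.6963, -0.3482, 0.5222, 0.3482).
Qᵀb = (1.0911, -3.3075).
Back-substitute: x_2 = -3.3075/3.8297 = -0.8636.
x_1 = (1.0911 + 3.0551·(-0.8636))/4.5826 = -0.3377.

x = (-0.3377, -0.8636)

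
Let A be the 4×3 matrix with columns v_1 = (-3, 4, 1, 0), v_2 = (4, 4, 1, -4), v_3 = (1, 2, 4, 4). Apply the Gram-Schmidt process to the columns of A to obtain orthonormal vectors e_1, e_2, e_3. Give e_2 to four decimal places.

e_2 = (0.6604, 0.4661, 0.1165, -0.5771)

v_1 = (-3, 4, 1, 0); ‖v_1‖ = 5.0990, so e_1 = (-0.5883, 0.7845, 0.1961, 0.0000).
e_1·v_2 = (-0.5883)·4 + 0.7845·4 + 0.1961·1 + 0.0000·(-4) = 0.9806.
u_2 = v_2 − 0.9806·e_1 = (4.5769, 3.2308, 0.8077, -4.0000).
‖u_2‖ = 6.9310, so e_2 = (0.6604, 0.4661, 0.1165, -0.5771).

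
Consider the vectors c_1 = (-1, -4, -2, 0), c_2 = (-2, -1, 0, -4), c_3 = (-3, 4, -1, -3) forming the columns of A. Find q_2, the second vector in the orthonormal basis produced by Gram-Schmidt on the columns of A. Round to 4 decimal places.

q_2 = (-0.3904, 0.0325, 0.1301, -0.9108)

c_1 = (-1, -4, -2, 0); ‖c_1‖ = 4.5826, so q_1 = (-0.2182, -0.8729, -0.4364, 0.0000).
q_1·c_2 = (-0.2182)·(-2) + (-0.8729)·(-1) + (-0.4364)·0 + 0.0000·(-4) = 1.3093.
u_2 = c_2 − 1.3093·q_1 = (-1.7143, 0.1429, 0.5714, -4.0000).
‖u_2‖ = 4.3916, so q_2 = (-0.3904, 0.0325, 0.1301, -0.9108).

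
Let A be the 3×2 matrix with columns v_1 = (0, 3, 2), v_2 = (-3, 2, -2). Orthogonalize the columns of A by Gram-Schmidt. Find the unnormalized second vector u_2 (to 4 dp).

e_1 = v_1/‖v_1‖ = (0, 3, 2)/3.6056 = (0.0000, 0.8321, 0.5547).
r_{12} = e_1·v_2 = 0.5547.
u_2 = v_2 − 0.5547·e_1 = (-3.0000, 1.5385, -2.3077).

u_2 = (-3.0000, 1.5385, -2.3077)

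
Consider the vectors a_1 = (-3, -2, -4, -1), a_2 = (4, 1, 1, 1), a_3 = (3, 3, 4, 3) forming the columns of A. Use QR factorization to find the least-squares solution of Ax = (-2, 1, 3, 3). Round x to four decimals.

x = (0.4013, -1.2352, 1.3679)

e_1 = a_1/‖a_1‖ = (-3, -2, -4, -1)/5.4772 = (-0.5477, -0.3651, -0.7303, -0.1826).
r_{12} = e_1·a_2 = -3.4689.
u_2 = a_2 + 3.4689·e_1 = (2.1000, -0.2667, -1.5333, 0.3667).
‖u_2‖ = 2.6394, so e_2 = (0.7956, -0.1010, -0.5809, 0.1389).
r_{13} = e_1·a_3 = -6.2075; r_{23} = e_2·a_3 = 0.1768.
u_3 = a_3 + 6.2075·e_1 − 0.1768·e_2 = (-0.5407, 0.7512, -0.4306, 1.8421).
‖u_3‖ = 2.1060, so e_3 = (-0.2567, 0.3567, -0.2045, 0.8747).
Qᵀb = (-2.0083, -3.0183, 2.8808).
Back-substitute: x_3 = 2.8808/2.1060 = 1.3679.
x_2 = (-3.0183 − 0.1768·1.3679)/2.6394 = -1.2352.
x_1 = (-2.0083 + 3.4689·(-1.2352) + 6.2075·1.3679)/5.4772 = 0.4013.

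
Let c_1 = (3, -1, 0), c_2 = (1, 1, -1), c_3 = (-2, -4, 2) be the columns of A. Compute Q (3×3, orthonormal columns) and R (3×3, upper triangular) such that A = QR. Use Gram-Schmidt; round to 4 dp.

Q = [[0.9487, 0.2481, -0.1961], [-0.3162, 0.7442, -0.5883], [0.0000, -0.6202, -0.7845]], R = [[3.1623, 0.6325, -0.6325], [0.0000, 1.6125, -4.7133], [0.0000, 0.0000, 1.1767]]

c_1 = (3, -1, 0); ‖c_1‖ = 3.1623, so q_1 = (0.9487, -0.3162, 0.0000).
q_1·c_2 = 0.9487·1 + (-0.3162)·1 + 0.0000·(-1) = 0.6325.
u_2 = c_2 − 0.6325·q_1 = (0.4000, 1.2000, -1.0000).
‖u_2‖ = 1.6125, so q_2 = (0.2481, 0.7442, -0.6202).
q_1·c_3 = 0.9487·(-2) + (-0.3162)·(-4) + 0.0000·2 = -0.6325; q_2·c_3 = 0.2481·(-2) + 0.7442·(-4) + (-0.6202)·2 = -4.7133.
u_3 = c_3 + 0.6325·q_1 + 4.7133·q_2 = (-0.2308, -0.6923, -0.9231).
‖u_3‖ = 1.1767, so q_3 = (-0.1961, -0.5883, -0.7845).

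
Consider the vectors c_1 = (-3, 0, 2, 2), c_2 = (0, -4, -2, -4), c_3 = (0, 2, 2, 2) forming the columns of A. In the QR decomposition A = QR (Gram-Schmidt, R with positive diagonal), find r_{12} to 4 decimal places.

q_1 = c_1/‖c_1‖ = (-3, 0, 2, 2)/4.1231 = (-0.7276, 0.0000, 0.4851, 0.4851).
r_{12} = q_1·c_2 = -2.9104.

r_{12} = -2.9104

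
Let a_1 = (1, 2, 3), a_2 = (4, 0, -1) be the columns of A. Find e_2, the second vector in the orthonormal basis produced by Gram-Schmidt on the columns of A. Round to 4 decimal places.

e_2 = (0.9548, -0.0347, -0.2951)

e_1 = a_1/‖a_1‖ = (1, 2, 3)/3.7417 = (0.2673, 0.5345, 0.8018).
r_{12} = e_1·a_2 = 0.2673.
u_2 = a_2 − 0.2673·e_1 = (3.9286, -0.1429, -1.2143).
‖u_2‖ = 4.1144, so e_2 = (0.9548, -0.0347, -0.2951).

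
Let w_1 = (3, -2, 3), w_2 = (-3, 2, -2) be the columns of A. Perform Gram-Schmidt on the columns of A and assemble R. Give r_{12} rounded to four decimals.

r_{12} = -4.0508

e_1 = w_1/‖w_1‖ = (3, -2, 3)/4.6904 = (0.6396, -0.4264, 0.6396).
r_{12} = e_1·w_2 = -4.0508.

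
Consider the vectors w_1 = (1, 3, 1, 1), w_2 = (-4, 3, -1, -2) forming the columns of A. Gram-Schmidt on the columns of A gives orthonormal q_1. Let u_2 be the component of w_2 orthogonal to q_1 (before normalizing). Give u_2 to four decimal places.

q_1 = w_1/‖w_1‖ = (1, 3, 1, 1)/3.4641 = (0.2887, 0.8660, 0.2887, 0.2887).
r_{12} = q_1·w_2 = 0.5774.
u_2 = w_2 − 0.5774·q_1 = (-4.1667, 2.5000, -1.1667, -2.1667).

u_2 = (-4.1667, 2.5000, -1.1667, -2.1667)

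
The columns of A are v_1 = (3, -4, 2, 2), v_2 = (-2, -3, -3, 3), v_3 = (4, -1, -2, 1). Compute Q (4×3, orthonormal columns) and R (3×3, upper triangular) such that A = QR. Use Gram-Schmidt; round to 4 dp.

Q = [[0.5222, -0.4654, 0.7130], [-0.6963, -0.4156, 0.2019], [0.3482, -0.6150, -0.6714], [0.3482, 0.4821, 0.0058]], R = [[5.7446, 1.0445, 2.4371], [0.0000, 5.4689, 0.2660], [0.0000, 0.0000, 3.9987]]

v_1 = (3, -4, 2, 2); ‖v_1‖ = 5.7446, so e_1 = (0.5222, -0.6963, 0.3482, 0.3482).
e_1·v_2 = 0.5222·(-2) + (-0.6963)·(-3) + 0.3482·(-3) + 0.3482·3 = 1.0445.
u_2 = v_2 − 1.0445·e_1 = (-2.5455, -2.2727, -3.3636, 2.6364).
‖u_2‖ = 5.4689, so e_2 = (-0.4654, -0.4156, -0.6150, 0.4821).
e_1·v_3 = 0.5222·4 + (-0.6963)·(-1) + 0.3482·(-2) + 0.3482·1 = 2.4371; e_2·v_3 = (-0.4654)·4 + (-0.4156)·(-1) + (-0.6150)·(-2) + 0.4821·1 = 0.2660.
u_3 = v_3 − 2.4371·e_1 − 0.2660·e_2 = (2.8511, 0.8075, -2.6849, 0.0233).
‖u_3‖ = 3.9987, so e_3 = (0.7130, 0.2019, -0.6714, 0.0058).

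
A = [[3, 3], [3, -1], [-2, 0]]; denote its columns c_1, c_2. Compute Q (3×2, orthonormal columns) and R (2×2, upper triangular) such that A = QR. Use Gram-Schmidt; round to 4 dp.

Q = [[0.6396, 0.7544], [0.6396, -0.6287], [-0.4264, 0.1886]], R = [[4.6904, 1.2792], [0.0000, 2.8920]]

c_1 = (3, 3, -2); ‖c_1‖ = 4.6904, so e_1 = (0.6396, 0.6396, -0.4264).
e_1·c_2 = 0.6396·3 + 0.6396·(-1) + (-0.4264)·0 = 1.2792.
u_2 = c_2 − 1.2792·e_1 = (2.1818, -1.8182, 0.5455).
‖u_2‖ = 2.8920, so e_2 = (0.7544, -0.6287, 0.1886).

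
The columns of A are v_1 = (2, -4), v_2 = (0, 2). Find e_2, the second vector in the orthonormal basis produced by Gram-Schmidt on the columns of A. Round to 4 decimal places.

e_1 = v_1/‖v_1‖ = (2, -4)/4.4721 = (0.4472, -0.8944).
r_{12} = e_1·v_2 = -1.7889.
u_2 = v_2 + 1.7889·e_1 = (0.8000, 0.4000).
‖u_2‖ = 0.8944, so e_2 = (0.8944, 0.4472).

e_2 = (0.8944, 0.4472)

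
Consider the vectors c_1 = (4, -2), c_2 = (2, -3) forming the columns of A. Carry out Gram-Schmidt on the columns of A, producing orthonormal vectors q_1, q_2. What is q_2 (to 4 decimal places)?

q_2 = (-0.4472, -0.8944)

c_1 = (4, -2); ‖c_1‖ = 4.4721, so q_1 = (0.8944, -0.4472).
q_1·c_2 = 0.8944·2 + (-0.4472)·(-3) = 3.1305.
u_2 = c_2 − 3.1305·q_1 = (-0.8000, -1.6000).
‖u_2‖ = 1.7889, so q_2 = (-0.4472, -0.8944).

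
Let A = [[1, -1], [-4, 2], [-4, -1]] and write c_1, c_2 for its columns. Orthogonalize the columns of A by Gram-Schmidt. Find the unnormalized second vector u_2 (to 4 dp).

u_2 = (-0.8485, 1.3939, -1.6061)

c_1 = (1, -4, -4); ‖c_1‖ = 5.7446, so e_1 = (0.1741, -0.6963, -0.6963).
e_1·c_2 = 0.1741·(-1) + (-0.6963)·2 + (-0.6963)·(-1) = -0.8704.
u_2 = c_2 + 0.8704·e_1 = (-0.8485, 1.3939, -1.6061).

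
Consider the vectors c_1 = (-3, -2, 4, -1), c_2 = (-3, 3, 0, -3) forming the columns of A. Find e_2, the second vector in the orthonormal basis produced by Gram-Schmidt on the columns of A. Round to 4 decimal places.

e_1 = c_1/‖c_1‖ = (-3, -2, 4, -1)/5.4772 = (-0.5477, -0.3651, 0.7303, -0.1826).
r_{12} = e_1·c_2 = 1.0954.
u_2 = c_2 − 1.0954·e_1 = (-2.4000, 3.4000, -0.8000, -2.8000).
‖u_2‖ = 5.0794, so e_2 = (-0.4725, 0.6694, -0.1575, -0.5512).

e_2 = (-0.4725, 0.6694, -0.1575, -0.5512)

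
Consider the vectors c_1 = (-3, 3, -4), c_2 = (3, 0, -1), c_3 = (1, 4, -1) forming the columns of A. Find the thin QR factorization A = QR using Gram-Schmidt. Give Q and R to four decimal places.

Q = [[-0.5145, 0.8407, 0.1690], [0.5145, 0.1449, 0.8452], [-0.6860, -0.5218, 0.5071]], R = [[5.8310, -0.8575, 2.2295], [0.0000, 3.0438, 1.9422], [0.0000, 0.0000, 3.0426]]

c_1 = (-3, 3, -4); ‖c_1‖ = 5.8310, so e_1 = (-0.5145, 0.5145, -0.6860).
e_1·c_2 = (-0.5145)·3 + 0.5145·0 + (-0.6860)·(-1) = -0.8575.
u_2 = c_2 + 0.8575·e_1 = (2.5588, 0.4412, -1.5882).
‖u_2‖ = 3.0438, so e_2 = (0.8407, 0.1449, -0.5218).
e_1·c_3 = (-0.5145)·1 + 0.5145·4 + (-0.6860)·(-1) = 2.2295; e_2·c_3 = 0.8407·1 + 0.1449·4 + (-0.5218)·(-1) = 1.9422.
u_3 = c_3 − 2.2295·e_1 − 1.9422·e_2 = (0.5143, 2.5714, 1.5429).
‖u_3‖ = 3.0426, so e_3 = (0.1690, 0.8452, 0.5071).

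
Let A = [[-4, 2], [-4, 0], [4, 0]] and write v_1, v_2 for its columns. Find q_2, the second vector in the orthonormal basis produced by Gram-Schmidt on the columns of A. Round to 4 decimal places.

q_2 = (0.8165, -0.4082, 0.4082)

v_1 = (-4, -4, 4); ‖v_1‖ = 6.9282, so q_1 = (-0.5774, -0.5774, 0.5774).
q_1·v_2 = (-0.5774)·2 + (-0.5774)·0 + 0.5774·0 = -1.1547.
u_2 = v_2 + 1.1547·q_1 = (1.3333, -0.6667, 0.6667).
‖u_2‖ = 1.6330, so q_2 = (0.8165, -0.4082, 0.4082).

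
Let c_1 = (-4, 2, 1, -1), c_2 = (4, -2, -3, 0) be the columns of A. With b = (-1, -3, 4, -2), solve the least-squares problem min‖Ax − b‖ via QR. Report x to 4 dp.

e_1 = c_1/‖c_1‖ = (-4, 2, 1, -1)/4.6904 = (-0.8528, 0.4264, 0.2132, -0.2132).
r_{12} = e_1·c_2 = -4.9036.
u_2 = c_2 + 4.9036·e_1 = (-0.1818, 0.0909, -1.9545, -1.0455).
‖u_2‖ = 2.2259, so e_2 = (-0.0817, 0.0408, -0.8781, -0.4697).
Qᵀb = (0.8528, -2.6139).
Back-substitute: x_2 = -2.6139/2.2259 = -1.1743.
x_1 = (0.8528 + 4.9036·(-1.1743))/4.6904 = -1.0459.

x = (-1.0459, -1.1743)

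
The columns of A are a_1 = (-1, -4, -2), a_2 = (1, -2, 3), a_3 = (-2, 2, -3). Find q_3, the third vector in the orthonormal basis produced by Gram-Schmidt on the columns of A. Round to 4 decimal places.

q_3 = (-0.9347, 0.0584, 0.3505)

a_1 = (-1, -4, -2); ‖a_1‖ = 4.5826, so q_1 = (-0.2182, -0.8729, -0.4364).
q_1·a_2 = (-0.2182)·1 + (-0.8729)·(-2) + (-0.4364)·3 = 0.2182.
u_2 = a_2 − 0.2182·q_1 = (1.0476, -1.8095, 3.0952).
‖u_2‖ = 3.7353, so q_2 = (0.2805, -0.4844, 0.8286).
q_1·a_3 = (-0.2182)·(-2) + (-0.8729)·2 + (-0.4364)·(-3) = 0.0000; q_2·a_3 = 0.2805·(-2) + (-0.4844)·2 + 0.8286·(-3) = -4.0158.
u_3 = a_3 + 0.0000·q_1 + 4.0158·q_2 = (-0.8737, 0.0546, 0.3276).
‖u_3‖ = 0.9347, so q_3 = (-0.9347, 0.0584, 0.3505).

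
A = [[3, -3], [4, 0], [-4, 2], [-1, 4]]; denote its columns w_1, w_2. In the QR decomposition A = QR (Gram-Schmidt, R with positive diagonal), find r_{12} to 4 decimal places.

r_{12} = -3.2404

w_1 = (3, 4, -4, -1); ‖w_1‖ = 6.4807, so e_1 = (0.4629, 0.6172, -0.6172, -0.1543).
r_{12} = e_1·w_2 = -3.2404.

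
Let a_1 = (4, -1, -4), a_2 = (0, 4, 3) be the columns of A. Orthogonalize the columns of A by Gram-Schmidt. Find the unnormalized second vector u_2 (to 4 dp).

u_2 = (1.9394, 3.5152, 1.0606)

a_1 = (4, -1, -4); ‖a_1‖ = 5.7446, so e_1 = (0.6963, -0.1741, -0.6963).
e_1·a_2 = 0.6963·0 + (-0.1741)·4 + (-0.6963)·3 = -2.7852.
u_2 = a_2 + 2.7852·e_1 = (1.9394, 3.5152, 1.0606).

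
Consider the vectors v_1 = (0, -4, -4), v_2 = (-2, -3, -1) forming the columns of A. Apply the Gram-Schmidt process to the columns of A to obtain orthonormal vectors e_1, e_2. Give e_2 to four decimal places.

e_1 = v_1/‖v_1‖ = (0, -4, -4)/5.6569 = (0.0000, -0.7071, -0.7071).
r_{12} = e_1·v_2 = 2.8284.
u_2 = v_2 − 2.8284·e_1 = (-2.0000, -1.0000, 1.0000).
‖u_2‖ = 2.4495, so e_2 = (-0.8165, -0.4082, 0.4082).

e_2 = (-0.8165, -0.4082, 0.4082)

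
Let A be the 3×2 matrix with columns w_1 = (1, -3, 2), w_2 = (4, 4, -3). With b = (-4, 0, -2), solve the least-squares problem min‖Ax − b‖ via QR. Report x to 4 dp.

w_1 = (1, -3, 2); ‖w_1‖ = 3.7417, so q_1 = (0.2673, -0.8018, 0.5345).
q_1·w_2 = 0.2673·4 + (-0.8018)·4 + 0.5345·(-3) = -3.7417.
u_2 = w_2 + 3.7417·q_1 = (5.0000, 1.0000, -1.0000).
‖u_2‖ = 5.1962, so q_2 = (0.9623, 0.1925, -0.1925).
Qᵀb = (-2.1381, -3.4641).
Back-substitute: x_2 = -3.4641/5.1962 = -0.6667.
x_1 = (-2.1381 + 3.7417·(-0.6667))/3.7417 = -1.2381.

x = (-1.2381, -0.6667)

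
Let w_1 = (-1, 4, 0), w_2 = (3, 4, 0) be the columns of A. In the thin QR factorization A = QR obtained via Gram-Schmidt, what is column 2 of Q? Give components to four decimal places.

w_1 = (-1, 4, 0); ‖w_1‖ = 4.1231, so e_1 = (-0.2425, 0.9701, 0.0000).
e_1·w_2 = (-0.2425)·3 + 0.9701·4 + 0.0000·0 = 3.1530.
u_2 = w_2 − 3.1530·e_1 = (3.7647, 0.9412, 0.0000).
‖u_2‖ = 3.8806, so e_2 = (0.9701, 0.2425, 0.0000).

e_2 = (0.9701, 0.2425, 0.0000)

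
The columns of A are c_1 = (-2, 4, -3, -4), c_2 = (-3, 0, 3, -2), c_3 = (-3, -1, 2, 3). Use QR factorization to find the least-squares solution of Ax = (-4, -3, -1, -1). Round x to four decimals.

c_1 = (-2, 4, -3, -4); ‖c_1‖ = 6.7082, so q_1 = (-0.2981, 0.5963, -0.4472, -0.5963).
q_1·c_2 = (-0.2981)·(-3) + 0.5963·0 + (-0.4472)·3 + (-0.5963)·(-2) = 0.7454.
u_2 = c_2 − 0.7454·q_1 = (-2.7778, -0.4444, 3.3333, -1.5556).
‖u_2‖ = 4.6308, so q_2 = (-0.5998, -0.0960, 0.7198, -0.3359).
q_1·c_3 = (-0.2981)·(-3) + 0.5963·(-1) + (-0.4472)·2 + (-0.5963)·3 = -2.3851; q_2·c_3 = (-0.5998)·(-3) + (-0.0960)·(-1) + 0.7198·2 + (-0.3359)·3 = 2.3274.
u_3 = c_3 + 2.3851·q_1 − 2.3274·q_2 = (-2.3150, 0.6456, -0.7420, 2.3596).
‖u_3‖ = 3.4488, so q_3 = (-0.6713, 0.1872, -0.2151, 0.6842).
Qᵀb = (0.4472, 2.3034, 1.6544).
Back-substitute: x_3 = 1.6544/3.4488 = 0.4797.
x_2 = (2.3034 − 2.3274·0.4797)/4.6308 = 0.2563.
x_1 = (0.4472 − 0.7454·0.2563 + 2.3851·0.4797)/6.7082 = 0.2087.

x = (0.2087, 0.2563, 0.4797)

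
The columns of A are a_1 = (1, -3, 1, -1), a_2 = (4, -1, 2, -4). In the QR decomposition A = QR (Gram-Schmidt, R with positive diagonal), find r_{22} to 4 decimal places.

r_{22} = 4.7871

q_1 = a_1/‖a_1‖ = (1, -3, 1, -1)/3.4641 = (0.2887, -0.8660, 0.2887, -0.2887).
r_{12} = q_1·a_2 = 3.7528.
u_2 = a_2 − 3.7528·q_1 = (2.9167, 2.2500, 0.9167, -2.9167).
r_{22} = ‖u_2‖ = 4.7871.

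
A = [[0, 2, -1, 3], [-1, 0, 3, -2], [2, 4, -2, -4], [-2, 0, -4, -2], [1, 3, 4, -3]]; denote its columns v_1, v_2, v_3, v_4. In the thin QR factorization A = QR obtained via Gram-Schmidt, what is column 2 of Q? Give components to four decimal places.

e_2 = (0.4865, 0.2676, 0.4379, 0.5352, 0.4622)

v_1 = (0, -1, 2, -2, 1); ‖v_1‖ = 3.1623, so e_1 = (0.0000, -0.3162, 0.6325, -0.6325, 0.3162).
e_1·v_2 = 0.0000·2 + (-0.3162)·0 + 0.6325·4 + (-0.6325)·0 + 0.3162·3 = 3.4785.
u_2 = v_2 − 3.4785·e_1 = (2.0000, 1.1000, 1.8000, 2.2000, 1.9000).
‖u_2‖ = 4.1110, so e_2 = (0.4865, 0.2676, 0.4379, 0.5352, 0.4622).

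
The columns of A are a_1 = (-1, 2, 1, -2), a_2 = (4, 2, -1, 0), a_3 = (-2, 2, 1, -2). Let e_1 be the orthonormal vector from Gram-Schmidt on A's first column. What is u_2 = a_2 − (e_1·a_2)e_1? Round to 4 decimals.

u_2 = (3.9000, 2.2000, -0.9000, -0.2000)

a_1 = (-1, 2, 1, -2); ‖a_1‖ = 3.1623, so e_1 = (-0.3162, 0.6325, 0.3162, -0.6325).
e_1·a_2 = (-0.3162)·4 + 0.6325·2 + 0.3162·(-1) + (-0.6325)·0 = -0.3162.
u_2 = a_2 + 0.3162·e_1 = (3.9000, 2.2000, -0.9000, -0.2000).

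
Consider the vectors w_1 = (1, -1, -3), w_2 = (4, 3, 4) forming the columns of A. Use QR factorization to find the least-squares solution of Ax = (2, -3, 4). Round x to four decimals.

x = (-0.3697, 0.2667)

w_1 = (1, -1, -3); ‖w_1‖ = 3.3166, so e_1 = (0.3015, -0.3015, -0.9045).
e_1·w_2 = 0.3015·4 + (-0.3015)·3 + (-0.9045)·4 = -3.3166.
u_2 = w_2 + 3.3166·e_1 = (5.0000, 2.0000, 1.0000).
‖u_2‖ = 5.4772, so e_2 = (0.9129, 0.3651, 0.1826).
Qᵀb = (-2.1106, 1.4606).
Back-substitute: x_2 = 1.4606/5.4772 = 0.2667.
x_1 = (-2.1106 + 3.3166·0.2667)/3.3166 = -0.3697.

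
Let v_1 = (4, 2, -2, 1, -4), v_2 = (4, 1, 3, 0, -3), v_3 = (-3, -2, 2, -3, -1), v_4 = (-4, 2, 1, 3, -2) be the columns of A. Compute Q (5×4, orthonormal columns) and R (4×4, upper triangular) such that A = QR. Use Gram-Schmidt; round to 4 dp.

q_1 = v_1/‖v_1‖ = (4, 2, -2, 1, -4)/6.4031 = (0.6247, 0.3123, -0.3123, 0.1562, -0.6247).
r_{12} = q_1·v_2 = 3.7482.
u_2 = v_2 − 3.7482·q_1 = (1.6585, -0.1707, 4.1707, -0.5854, -0.6585).
‖u_2‖ = 4.5773, so q_2 = (0.3623, -0.0373, 0.9112, -0.1279, -0.1439).
r_{13} = q_1·v_3 = -2.9673; r_{23} = q_2·v_3 = 1.3375.
u_3 = v_3 + 2.9673·q_1 − 1.3375·q_2 = (-1.6310, -1.0233, -0.1455, -2.3655, -2.6612).
‖u_3‖ = 4.0505, so q_3 = (-0.4027, -0.2526, -0.0359, -0.5840, -0.6570).
r_{14} = q_1·v_4 = -0.4685; r_{24} = q_2·v_4 = -0.7087; r_{34} = q_3·v_4 = 0.6314.
u_4 = v_4 + 0.4685·q_1 + 0.7087·q_2 − 0.6314·q_3 = (-3.1963, 2.2794, 1.5221, 3.3513, -1.9798).
‖u_4‖ = 5.7341, so q_4 = (-0.5574, 0.3975, 0.2654, 0.5845, -0.3453).

Q = [[0.6247, 0.3623, -0.4027, -0.5574], [0.3123, -0.0373, -0.2526, 0.3975], [-0.3123, 0.9112, -0.0359, 0.2654], [0.1562, -0.1279, -0.5840, 0.5845], [-0.6247, -0.1439, -0.6570, -0.3453]], R = [[6.4031, 3.7482, -2.9673, -0.4685], [0.0000, 4.5773, 1.3375, -0.7087], [0.0000, 0.0000, 4.0505, 0.6314], [0.0000, 0.0000, 0.0000, 5.7341]]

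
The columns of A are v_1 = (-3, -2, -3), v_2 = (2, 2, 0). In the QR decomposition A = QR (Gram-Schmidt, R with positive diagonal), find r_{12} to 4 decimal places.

r_{12} = -2.1320

q_1 = v_1/‖v_1‖ = (-3, -2, -3)/4.6904 = (-0.6396, -0.4264, -0.6396).
r_{12} = q_1·v_2 = -2.1320.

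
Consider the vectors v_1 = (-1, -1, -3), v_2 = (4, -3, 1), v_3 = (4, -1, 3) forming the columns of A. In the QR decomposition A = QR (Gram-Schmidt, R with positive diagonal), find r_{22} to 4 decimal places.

q_1 = v_1/‖v_1‖ = (-1, -1, -3)/3.3166 = (-0.3015, -0.3015, -0.9045).
r_{12} = q_1·v_2 = -1.2060.
u_2 = v_2 + 1.2060·q_1 = (3.6364, -3.3636, -0.0909).
r_{22} = ‖u_2‖ = 4.9543.

r_{22} = 4.9543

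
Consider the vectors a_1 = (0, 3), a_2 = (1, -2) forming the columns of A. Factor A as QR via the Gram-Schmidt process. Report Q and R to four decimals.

Q = [[0.0000, 1.0000], [1.0000, 0.0000]], R = [[3.0000, -2.0000], [0.0000, 1.0000]]

e_1 = a_1/‖a_1‖ = (0, 3)/3.0000 = (0.0000, 1.0000).
r_{12} = e_1·a_2 = -2.0000.
u_2 = a_2 + 2.0000·e_1 = (1.0000, 0.0000).
‖u_2‖ = 1.0000, so e_2 = (1.0000, 0.0000).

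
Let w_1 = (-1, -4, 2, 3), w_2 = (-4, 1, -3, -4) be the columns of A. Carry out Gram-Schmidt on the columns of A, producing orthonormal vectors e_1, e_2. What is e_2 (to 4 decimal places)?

e_1 = w_1/‖w_1‖ = (-1, -4, 2, 3)/5.4772 = (-0.1826, -0.7303, 0.3651, 0.5477).
r_{12} = e_1·w_2 = -3.2863.
u_2 = w_2 + 3.2863·e_1 = (-4.6000, -1.4000, -1.8000, -2.2000).
‖u_2‖ = 5.5857, so e_2 = (-0.8235, -0.2506, -0.3223, -0.3939).

e_2 = (-0.8235, -0.2506, -0.3223, -0.3939)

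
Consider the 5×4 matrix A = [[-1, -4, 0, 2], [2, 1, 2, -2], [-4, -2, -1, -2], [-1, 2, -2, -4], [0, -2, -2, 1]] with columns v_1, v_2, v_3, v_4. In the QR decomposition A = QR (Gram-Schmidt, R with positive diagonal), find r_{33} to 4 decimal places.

v_1 = (-1, 2, -4, -1, 0); ‖v_1‖ = 4.6904, so q_1 = (-0.2132, 0.4264, -0.8528, -0.2132, 0.0000).
q_1·v_2 = (-0.2132)·(-4) + 0.4264·1 + (-0.8528)·(-2) + (-0.2132)·2 + 0.0000·(-2) = 2.5584.
u_2 = v_2 − 2.5584·q_1 = (-3.4545, -0.0909, 0.1818, 2.5455, -2.0000).
‖u_2‖ = 4.7386, so q_2 = (-0.7290, -0.0192, 0.0384, 0.5372, -0.4221).
q_1·v_3 = (-0.2132)·0 + 0.4264·2 + (-0.8528)·(-1) + (-0.2132)·(-2) + 0.0000·(-2) = 2.1320; q_2·v_3 = (-0.7290)·0 + (-0.0192)·2 + 0.0384·(-1) + 0.5372·(-2) + (-0.4221)·(-2) = -0.3070.
u_3 = v_3 − 2.1320·q_1 + 0.3070·q_2 = (0.2308, 1.0850, 0.8300, -1.3806, -2.1296).
r_{33} = ‖u_3‖ = 2.8914.

r_{33} = 2.8914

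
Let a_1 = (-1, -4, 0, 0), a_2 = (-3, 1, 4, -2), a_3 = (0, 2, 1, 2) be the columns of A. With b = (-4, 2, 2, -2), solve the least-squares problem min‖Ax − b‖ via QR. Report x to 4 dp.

x = (-0.2933, 0.8724, -0.2324)

a_1 = (-1, -4, 0, 0); ‖a_1‖ = 4.1231, so e_1 = (-0.2425, -0.9701, 0.0000, 0.0000).
e_1·a_2 = (-0.2425)·(-3) + (-0.9701)·1 + 0.0000·4 + 0.0000·(-2) = -0.2425.
u_2 = a_2 + 0.2425·e_1 = (-3.0588, 0.7647, 4.0000, -2.0000).
‖u_2‖ = 5.4719, so e_2 = (-0.5590, 0.1398, 0.7310, -0.3655).
e_1·a_3 = (-0.2425)·0 + (-0.9701)·2 + 0.0000·1 + 0.0000·2 = -1.9403; e_2·a_3 = (-0.5590)·0 + 0.1398·2 + 0.7310·1 + (-0.3655)·2 = 0.2795.
u_3 = a_3 + 1.9403·e_1 − 0.2795·e_2 = (-0.3143, 0.0786, 0.7957, 2.1022).
‖u_3‖ = 2.2709, so e_3 = (-0.1384, 0.0346, 0.3504, 0.9257).
Qᵀb = (-0.9701, 4.7086, -0.5277).
Back-substitute: x_3 = -0.5277/2.2709 = -0.2324.
x_2 = (4.7086 − 0.2795·(-0.2324))/5.4719 = 0.8724.
x_1 = (-0.9701 + 0.2425·0.8724 + 1.9403·(-0.2324))/4.1231 = -0.2933.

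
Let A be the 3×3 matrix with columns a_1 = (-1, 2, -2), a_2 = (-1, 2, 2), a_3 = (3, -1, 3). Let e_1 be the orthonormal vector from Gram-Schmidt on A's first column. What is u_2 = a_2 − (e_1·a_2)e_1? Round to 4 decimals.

u_2 = (-0.8889, 1.7778, 2.2222)

a_1 = (-1, 2, -2); ‖a_1‖ = 3.0000, so e_1 = (-0.3333, 0.6667, -0.6667).
e_1·a_2 = (-0.3333)·(-1) + 0.6667·2 + (-0.6667)·2 = 0.3333.
u_2 = a_2 − 0.3333·e_1 = (-0.8889, 1.7778, 2.2222).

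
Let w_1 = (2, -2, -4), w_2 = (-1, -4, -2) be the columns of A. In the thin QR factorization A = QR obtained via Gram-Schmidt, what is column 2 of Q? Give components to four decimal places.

w_1 = (2, -2, -4); ‖w_1‖ = 4.8990, so q_1 = (0.4082, -0.4082, -0.8165).
q_1·w_2 = 0.4082·(-1) + (-0.4082)·(-4) + (-0.8165)·(-2) = 2.8577.
u_2 = w_2 − 2.8577·q_1 = (-2.1667, -2.8333, 0.3333).
‖u_2‖ = 3.5824, so q_2 = (-0.6048, -0.7909, 0.0930).

q_2 = (-0.6048, -0.7909, 0.0930)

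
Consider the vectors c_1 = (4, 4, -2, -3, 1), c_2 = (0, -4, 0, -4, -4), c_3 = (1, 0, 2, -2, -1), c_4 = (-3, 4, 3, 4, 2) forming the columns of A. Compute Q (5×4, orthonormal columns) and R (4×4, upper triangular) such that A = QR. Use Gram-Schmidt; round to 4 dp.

c_1 = (4, 4, -2, -3, 1); ‖c_1‖ = 6.7823, so q_1 = (0.5898, 0.5898, -0.2949, -0.4423, 0.1474).
q_1·c_2 = 0.5898·0 + 0.5898·(-4) + (-0.2949)·0 + (-0.4423)·(-4) + 0.1474·(-4) = -1.1795.
u_2 = c_2 + 1.1795·q_1 = (0.6957, -3.3043, -0.3478, -4.5217, -3.8261).
‖u_2‖ = 6.8271, so q_2 = (0.1019, -0.4840, -0.0509, -0.6623, -0.5604).
q_1·c_3 = 0.5898·1 + 0.5898·0 + (-0.2949)·2 + (-0.4423)·(-2) + 0.1474·(-1) = 0.7372; q_2·c_3 = 0.1019·1 + (-0.4840)·0 + (-0.0509)·2 + (-0.6623)·(-2) + (-0.5604)·(-1) = 1.8851.
u_3 = c_3 − 0.7372·q_1 − 1.8851·q_2 = (0.3731, 0.4776, 2.3134, -0.4254, -0.0522).
‖u_3‖ = 2.4296, so q_3 = (0.1536, 0.1966, 0.9522, -0.1751, -0.0215).
q_1·c_4 = 0.5898·(-3) + 0.5898·4 + (-0.2949)·3 + (-0.4423)·4 + 0.1474·2 = -1.7693; q_2·c_4 = 0.1019·(-3) + (-0.4840)·4 + (-0.0509)·3 + (-0.6623)·4 + (-0.5604)·2 = -6.1647; q_3·c_4 = 0.1536·(-3) + 0.1966·4 + 0.9522·3 + (-0.1751)·4 + (-0.0215)·2 = 2.4388.
u_4 = c_4 + 1.7693·q_1 + 6.1647·q_2 − 2.4388·q_3 = (-1.7029, 1.5803, -0.1580, -0.4387, -1.1416).
‖u_4‖ = 2.6302, so q_4 = (-0.6475, 0.6008, -0.0601, -0.1668, -0.4340).

Q = [[0.5898, 0.1019, 0.1536, -0.6475], [0.5898, -0.4840, 0.1966, 0.6008], [-0.2949, -0.0509, 0.9522, -0.0601], [-0.4423, -0.6623, -0.1751, -0.1668], [0.1474, -0.5604, -0.0215, -0.4340]], R = [[6.7823, -1.1795, 0.7372, -1.7693], [0.0000, 6.8271, 1.8851, -6.1647], [0.0000, 0.0000, 2.4296, 2.4388], [0.0000, 0.0000, 0.0000, 2.6302]]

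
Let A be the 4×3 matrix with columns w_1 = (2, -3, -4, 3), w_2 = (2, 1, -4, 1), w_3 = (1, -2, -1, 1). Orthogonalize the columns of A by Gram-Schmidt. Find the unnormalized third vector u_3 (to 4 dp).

w_1 = (2, -3, -4, 3); ‖w_1‖ = 6.1644, so e_1 = (0.3244, -0.4867, -0.6489, 0.4867).
e_1·w_2 = 0.3244·2 + (-0.4867)·1 + (-0.6489)·(-4) + 0.4867·1 = 3.2444.
u_2 = w_2 − 3.2444·e_1 = (0.9474, 2.5789, -1.8947, -0.5789).
‖u_2‖ = 3.3873, so e_2 = (0.2797, 0.7614, -0.5594, -0.1709).
e_1·w_3 = 0.3244·1 + (-0.4867)·(-2) + (-0.6489)·(-1) + 0.4867·1 = 2.4333; e_2·w_3 = 0.2797·1 + 0.7614·(-2) + (-0.5594)·(-1) + (-0.1709)·1 = -0.8546.
u_3 = w_3 − 2.4333·e_1 + 0.8546·e_2 = (0.4495, -0.1651, 0.1009, -0.3303).

u_3 = (0.4495, -0.1651, 0.1009, -0.3303)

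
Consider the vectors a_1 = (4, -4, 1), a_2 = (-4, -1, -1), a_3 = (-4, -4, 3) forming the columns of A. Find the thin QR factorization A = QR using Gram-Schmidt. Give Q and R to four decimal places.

Q = [[0.6963, -0.6755, -0.2425], [-0.6963, -0.7177, 0.0000], [0.1741, -0.1689, 0.9701]], R = [[5.7446, -2.2630, 0.5222], [0.0000, 3.5887, 5.0664], [0.0000, 0.0000, 3.8806]]

q_1 = a_1/‖a_1‖ = (4, -4, 1)/5.7446 = (0.6963, -0.6963, 0.1741).
r_{12} = q_1·a_2 = -2.2630.
u_2 = a_2 + 2.2630·q_1 = (-2.4242, -2.5758, -0.6061).
‖u_2‖ = 3.5887, so q_2 = (-0.6755, -0.7177, -0.1689).
r_{13} = q_1·a_3 = 0.5222; r_{23} = q_2·a_3 = 5.0664.
u_3 = a_3 − 0.5222·q_1 − 5.0664·q_2 = (-0.9412, 0.0000, 3.7647).
‖u_3‖ = 3.8806, so q_3 = (-0.2425, 0.0000, 0.9701).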